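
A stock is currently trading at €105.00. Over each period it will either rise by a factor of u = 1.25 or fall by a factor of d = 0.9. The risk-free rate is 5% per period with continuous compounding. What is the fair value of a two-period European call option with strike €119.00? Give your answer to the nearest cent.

€7.62

Risk-neutral probability p = (e^0.05 − 0.9)/(1.25 − 0.9) = 0.1513/0.3500 = 0.4322
Terminal stock prices: S_uu = 164.1, S_ud = 118.1, S_dd = 85.05
Terminal payoffs (S − K): max(45.06, 0) = 45.06, max(-0.875, 0) = 0, max(-33.95, 0) = 0
Node u (S = 131.2): V_u = e^(−0.05)·[0.4322·45.0625 + 0.5678·0.0000] = 18.5263
Node d (S = 94.5): V_d = e^(−0.05)·[0.4322·0.0000 + 0.5678·0.0000] = 0.0000
Node 0 (S = 105): V_0 = e^(−0.05)·[0.4322·18.5263 + 0.5678·0.0000] = 7.6166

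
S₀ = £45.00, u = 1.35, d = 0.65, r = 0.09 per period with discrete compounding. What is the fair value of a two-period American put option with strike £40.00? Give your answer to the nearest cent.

£3.76

Risk-neutral probability p = (1 + 0.09 − 0.65)/(1.35 − 0.65) = 0.4400/0.7000 = 0.6286
Terminal stock prices: S_uu = 82.01, S_ud = 39.49, S_dd = 19.01
Terminal payoffs (K − S): max(-42.01, 0) = 0, max(0.5125, 0) = 0.5125, max(20.99, 0) = 20.99
Node u (S = 60.75): continuation = 1/1.09·[0.6286·0.0000 + 0.3714·0.5125] = 0.1746; exercise value = 0.0000 ≤ continuation, so V_u = 0.1746
Node d (S = 29.25): continuation = 1/1.09·[0.6286·0.5125 + 0.3714·20.9875] = 7.4472; exercise value = 10.7500 > continuation, so V_d = 10.7500 (exercise)
Node 0 (S = 45): continuation = 1/1.09·[0.6286·0.1746 + 0.3714·10.7500] = 3.7639; exercise value = 0.0000 ≤ continuation, so V_0 = 3.7639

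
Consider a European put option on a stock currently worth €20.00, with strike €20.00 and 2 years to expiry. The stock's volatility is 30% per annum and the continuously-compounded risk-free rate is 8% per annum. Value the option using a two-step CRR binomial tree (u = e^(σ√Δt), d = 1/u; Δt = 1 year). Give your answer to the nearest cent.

CRR parameters: u = e^(σ√Δt) = e^(0.3·√1) = 1.3499, d = 1/u = 0.7408
Per-period rate: rΔt = 0.08·1 = 0.08, so R = e^0.08 = 1.0833
Risk-neutral probability p = (e^0.08 − 0.7408)/(1.3499 − 0.7408) = 0.3425/0.6090 = 0.5623
Terminal stock prices: S_uu = 36.44, S_ud = 20, S_dd = 10.98
Terminal payoffs (K − S): max(-16.44, 0) = 0, max(0, 0) = 0, max(9.024, 0) = 9.024
Node u (S = 27): V_u = e^(−0.08)·[0.5623·0.0000 + 0.4377·0.0000] = 0.0000
Node d (S = 14.82): V_d = e^(−0.08)·[0.5623·0.0000 + 0.4377·9.0238] = 3.6460
Node 0 (S = 20): V_0 = e^(−0.08)·[0.5623·0.0000 + 0.4377·3.6460] = 1.4731

€1.47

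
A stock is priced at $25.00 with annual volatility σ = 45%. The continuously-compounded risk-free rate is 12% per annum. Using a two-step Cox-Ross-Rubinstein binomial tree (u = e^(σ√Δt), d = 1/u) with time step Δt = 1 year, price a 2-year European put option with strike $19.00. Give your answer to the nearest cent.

CRR parameters: u = e^(σ√Δt) = e^(0.45·√1) = 1.5683, d = 1/u = 0.6376
Per-period rate: rΔt = 0.12·1 = 0.12, so R = e^0.12 = 1.1275
Risk-neutral probability p = (e^0.12 − 0.6376)/(1.5683 − 0.6376) = 0.4899/0.9307 = 0.5264
Terminal stock prices: S_uu = 61.49, S_ud = 25, S_dd = 10.16
Terminal payoffs (K − S): max(-42.49, 0) = 0, max(-6, 0) = 0, max(8.836, 0) = 8.836
Node u (S = 39.21): V_u = e^(−0.12)·[0.5264·0.0000 + 0.4736·0.0000] = 0.0000
Node d (S = 15.94): V_d = e^(−0.12)·[0.5264·0.0000 + 0.4736·8.8358] = 3.7118
Node 0 (S = 25): V_0 = e^(−0.12)·[0.5264·0.0000 + 0.4736·3.7118] = 1.5593

$1.56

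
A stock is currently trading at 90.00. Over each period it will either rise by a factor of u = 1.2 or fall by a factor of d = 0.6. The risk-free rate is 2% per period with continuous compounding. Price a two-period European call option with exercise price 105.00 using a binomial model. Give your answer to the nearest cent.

Risk-neutral probability p = (e^0.02 − 0.6)/(1.2 − 0.6) = 0.4202/0.6000 = 0.7003
Terminal stock prices: S_uu = 129.6, S_ud = 64.8, S_dd = 32.4
Terminal payoffs (S − K): max(24.6, 0) = 24.6, max(-40.2, 0) = 0, max(-72.6, 0) = 0
Node u (S = 108): V_u = e^(−0.02)·[0.7003·24.6000 + 0.2997·0.0000] = 16.8871
Node d (S = 54): V_d = e^(−0.02)·[0.7003·0.0000 + 0.2997·0.0000] = 0.0000
Node 0 (S = 90): V_0 = e^(−0.02)·[0.7003·16.8871 + 0.2997·0.0000] = 11.5925

11.59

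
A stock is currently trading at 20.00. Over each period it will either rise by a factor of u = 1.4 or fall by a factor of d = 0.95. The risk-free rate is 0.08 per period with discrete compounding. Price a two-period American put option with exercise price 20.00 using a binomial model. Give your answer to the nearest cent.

Risk-neutral probability p = (1 + 0.08 − 0.95)/(1.4 − 0.95) = 0.1300/0.4500 = 0.2889
Terminal stock prices: S_uu = 39.2, S_ud = 26.6, S_dd = 18.05
Terminal payoffs (K − S): max(-19.2, 0) = 0, max(-6.6, 0) = 0, max(1.95, 0) = 1.95
Node u (S = 28): continuation = 1/1.08·[0.2889·0.0000 + 0.7111·0.0000] = 0.0000; exercise value = 0.0000 ≤ continuation, so V_u = 0.0000
Node d (S = 19): continuation = 1/1.08·[0.2889·0.0000 + 0.7111·1.9500] = 1.2840; exercise value = 1.0000 ≤ continuation, so V_d = 1.2840
Node 0 (S = 20): continuation = 1/1.08·[0.2889·0.0000 + 0.7111·1.2840] = 0.8454; exercise value = 0.0000 ≤ continuation, so V_0 = 0.8454

0.85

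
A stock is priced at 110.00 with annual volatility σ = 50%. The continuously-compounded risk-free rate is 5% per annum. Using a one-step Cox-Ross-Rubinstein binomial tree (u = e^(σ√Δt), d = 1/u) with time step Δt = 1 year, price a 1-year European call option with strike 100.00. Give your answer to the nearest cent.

33.03

CRR parameters: u = e^(σ√Δt) = e^(0.5·√1) = 1.6487, d = 1/u = 0.6065
Per-period rate: rΔt = 0.05·1 = 0.05, so R = e^0.05 = 1.0513
Risk-neutral probability p = (e^0.05 − 0.6065)/(1.6487 − 0.6065) = 0.4447/1.0422 = 0.4267
Terminal stock prices: S_u = 181.4, S_d = 66.72
Terminal payoffs (S − K): max(81.36, 0) = 81.36, max(-33.28, 0) = 0
Node 0 (S = 110): V_0 = e^(−0.05)·[0.4267·81.3593 + 0.5733·0.0000] = 33.0257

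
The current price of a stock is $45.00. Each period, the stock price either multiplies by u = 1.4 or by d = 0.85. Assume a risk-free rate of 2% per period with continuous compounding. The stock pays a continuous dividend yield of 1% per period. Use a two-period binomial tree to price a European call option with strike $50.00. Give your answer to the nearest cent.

Per-period risk-free factor R = e^0.02 = 1.0202; dividend-adjusted growth = e^(0.02−0.01) = 1.0101.
Risk-neutral probability p = (1.0101 − 0.85)/(1.4 − 0.85) = 0.1601/0.5500 = 0.2910
Terminal stock prices: S_uu = 88.2, S_ud = 53.55, S_dd = 32.51
Terminal payoffs (S − K): max(38.2, 0) = 38.2, max(3.55, 0) = 3.55, max(-17.49, 0) = 0
Node u (S = 63): V_u = e^(−0.02)·[0.2910·38.2000 + 0.7090·3.5500] = 13.3632
Node d (S = 38.25): V_d = e^(−0.02)·[0.2910·3.5500 + 0.7090·0.0000] = 1.0126
Node 0 (S = 45): V_0 = e^(−0.02)·[0.2910·13.3632 + 0.7090·1.0126] = 4.5154

$4.52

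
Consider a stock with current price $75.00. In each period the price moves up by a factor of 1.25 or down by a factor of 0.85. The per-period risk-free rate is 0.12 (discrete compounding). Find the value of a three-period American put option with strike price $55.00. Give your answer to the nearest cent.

Risk-neutral probability p = (1 + 0.12 − 0.85)/(1.25 − 0.85) = 0.2700/0.4000 = 0.6750
Terminal stock prices: S_uuu = 146.5, S_uud = 99.61, S_udd = 67.73, S_ddd = 46.06
Terminal payoffs (K − S): max(-91.48, 0) = 0, max(-44.61, 0) = 0, max(-12.73, 0) = 0, max(8.941, 0) = 8.941
Node uu (S = 117.2): continuation = 1/1.12·[0.6750·0.0000 + 0.3250·0.0000] = 0.0000; exercise value = 0.0000 ≤ continuation, so V_uu = 0.0000
Node ud (S = 79.69): continuation = 1/1.12·[0.6750·0.0000 + 0.3250·0.0000] = 0.0000; exercise value = 0.0000 ≤ continuation, so V_ud = 0.0000
Node dd (S = 54.19): continuation = 1/1.12·[0.6750·0.0000 + 0.3250·8.9406] = 2.5944; exercise value = 0.8125 ≤ continuation, so V_dd = 2.5944
Node u (S = 93.75): continuation = 1/1.12·[0.6750·0.0000 + 0.3250·0.0000] = 0.0000; exercise value = 0.0000 ≤ continuation, so V_u = 0.0000
Node d (S = 63.75): continuation = 1/1.12·[0.6750·0.0000 + 0.3250·2.5944] = 0.7528; exercise value = 0.0000 ≤ continuation, so V_d = 0.7528
Node 0 (S = 75): continuation = 1/1.12·[0.6750·0.0000 + 0.3250·0.7528] = 0.2185; exercise value = 0.0000 ≤ continuation, so V_0 = 0.2185

$0.22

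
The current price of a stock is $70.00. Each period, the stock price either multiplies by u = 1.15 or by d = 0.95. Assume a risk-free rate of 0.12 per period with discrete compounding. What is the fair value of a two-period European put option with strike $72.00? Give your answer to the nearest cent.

$0.16

Risk-neutral probability p = (1 + 0.12 − 0.95)/(1.15 − 0.95) = 0.1700/0.2000 = 0.8500
Terminal stock prices: S_uu = 92.57, S_ud = 76.47, S_dd = 63.17
Terminal payoffs (K − S): max(-20.57, 0) = 0, max(-4.475, 0) = 0, max(8.825, 0) = 8.825
Node u (S = 80.5): V_u = 1/1.12·[0.8500·0.0000 + 0.1500·0.0000] = 0.0000
Node d (S = 66.5): V_d = 1/1.12·[0.8500·0.0000 + 0.1500·8.8250] = 1.1819
Node 0 (S = 70): V_0 = 1/1.12·[0.8500·0.0000 + 0.1500·1.1819] = 0.1583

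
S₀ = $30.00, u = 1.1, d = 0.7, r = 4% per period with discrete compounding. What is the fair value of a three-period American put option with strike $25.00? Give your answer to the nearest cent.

Risk-neutral probability p = (1 + 0.04 − 0.7)/(1.1 − 0.7) = 0.3400/0.4000 = 0.8500
Terminal stock prices: S_uuu = 39.93, S_uud = 25.41, S_udd = 16.17, S_ddd = 10.29
Terminal payoffs (K − S): max(-14.93, 0) = 0, max(-0.41, 0) = 0, max(8.83, 0) = 8.83, max(14.71, 0) = 14.71
Node uu (S = 36.3): continuation = 1/1.04·[0.8500·0.0000 + 0.1500·0.0000] = 0.0000; exercise value = 0.0000 ≤ continuation, so V_uu = 0.0000
Node ud (S = 23.1): continuation = 1/1.04·[0.8500·0.0000 + 0.1500·8.8300] = 1.2736; exercise value = 1.9000 > continuation, so V_ud = 1.9000 (exercise)
Node dd (S = 14.7): continuation = 1/1.04·[0.8500·8.8300 + 0.1500·14.7100] = 9.3385; exercise value = 10.3000 > continuation, so V_dd = 10.3000 (exercise)
Node u (S = 33): continuation = 1/1.04·[0.8500·0.0000 + 0.1500·1.9000] = 0.2740; exercise value = 0.0000 ≤ continuation, so V_u = 0.2740
Node d (S = 21): continuation = 1/1.04·[0.8500·1.9000 + 0.1500·10.3000] = 3.0385; exercise value = 4.0000 > continuation, so V_d = 4.0000 (exercise)
Node 0 (S = 30): continuation = 1/1.04·[0.8500·0.2740 + 0.1500·4.0000] = 0.8009; exercise value = 0.0000 ≤ continuation, so V_0 = 0.8009

$0.80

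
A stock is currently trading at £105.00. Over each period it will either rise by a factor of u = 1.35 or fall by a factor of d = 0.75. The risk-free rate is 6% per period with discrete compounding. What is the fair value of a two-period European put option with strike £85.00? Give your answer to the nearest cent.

£5.39

Risk-neutral probability p = (1 + 0.06 − 0.75)/(1.35 − 0.75) = 0.3100/0.6000 = 0.5167
Terminal stock prices: S_uu = 191.4, S_ud = 106.3, S_dd = 59.06
Terminal payoffs (K − S): max(-106.4, 0) = 0, max(-21.31, 0) = 0, max(25.94, 0) = 25.94
Node u (S = 141.8): V_u = 1/1.06·[0.5167·0.0000 + 0.4833·0.0000] = 0.0000
Node d (S = 78.75): V_d = 1/1.06·[0.5167·0.0000 + 0.4833·25.9375] = 11.8268
Node 0 (S = 105): V_0 = 1/1.06·[0.5167·0.0000 + 0.4833·11.8268] = 5.3927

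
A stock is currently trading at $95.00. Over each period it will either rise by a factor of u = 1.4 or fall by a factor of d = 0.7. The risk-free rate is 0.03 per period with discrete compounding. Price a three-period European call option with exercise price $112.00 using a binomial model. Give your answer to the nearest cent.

$20.17

Risk-neutral probability p = (1 + 0.03 − 0.7)/(1.4 − 0.7) = 0.3300/0.7000 = 0.4714
Terminal stock prices: S_uuu = 260.7, S_uud = 130.3, S_udd = 65.17, S_ddd = 32.58
Terminal payoffs (S − K): max(148.7, 0) = 148.7, max(18.34, 0) = 18.34, max(-46.83, 0) = 0, max(-79.42, 0) = 0
Node uu (S = 186.2): V_uu = 1/1.03·[0.4714·148.6800 + 0.5286·18.3400] = 77.4621
Node ud (S = 93.1): V_ud = 1/1.03·[0.4714·18.3400 + 0.5286·0.0000] = 8.3942
Node dd (S = 46.55): V_dd = 1/1.03·[0.4714·0.0000 + 0.5286·0.0000] = 0.0000
Node u (S = 133): V_u = 1/1.03·[0.4714·77.4621 + 0.5286·8.3942] = 39.7619
Node d (S = 66.5): V_d = 1/1.03·[0.4714·8.3942 + 0.5286·0.0000] = 3.8420
Node 0 (S = 95): V_0 = 1/1.03·[0.4714·39.7619 + 0.5286·3.8420] = 20.1706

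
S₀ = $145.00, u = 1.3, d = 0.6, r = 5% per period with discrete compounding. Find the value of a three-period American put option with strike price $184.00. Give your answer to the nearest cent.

Risk-neutral probability p = (1 + 0.05 − 0.6)/(1.3 − 0.6) = 0.4500/0.7000 = 0.6429
Terminal stock prices: S_uuu = 318.6, S_uud = 147, S_udd = 67.86, S_ddd = 31.32
Terminal payoffs (K − S): max(-134.6, 0) = 0, max(36.97, 0) = 36.97, max(116.1, 0) = 116.1, max(152.7, 0) = 152.7
Node uu (S = 245.1): continuation = 1/1.05·[0.6429·0.0000 + 0.3571·36.9700] = 12.5748; exercise value = 0.0000 ≤ continuation, so V_uu = 12.5748
Node ud (S = 113.1): continuation = 1/1.05·[0.6429·36.9700 + 0.3571·116.1400] = 62.1381; exercise value = 70.9000 > continuation, so V_ud = 70.9000 (exercise)
Node dd (S = 52.2): continuation = 1/1.05·[0.6429·116.1400 + 0.3571·152.6800] = 123.0381; exercise value = 131.8000 > continuation, so V_dd = 131.8000 (exercise)
Node u (S = 188.5): continuation = 1/1.05·[0.6429·12.5748 + 0.3571·70.9000] = 31.8145; exercise value = 0.0000 ≤ continuation, so V_u = 31.8145
Node d (S = 87): continuation = 1/1.05·[0.6429·70.9000 + 0.3571·131.8000] = 88.2381; exercise value = 97.0000 > continuation, so V_d = 97.0000 (exercise)
Node 0 (S = 145): continuation = 1/1.05·[0.6429·31.8145 + 0.3571·97.0000] = 52.4715; exercise value = 39.0000 ≤ continuation, so V_0 = 52.4715

$52.47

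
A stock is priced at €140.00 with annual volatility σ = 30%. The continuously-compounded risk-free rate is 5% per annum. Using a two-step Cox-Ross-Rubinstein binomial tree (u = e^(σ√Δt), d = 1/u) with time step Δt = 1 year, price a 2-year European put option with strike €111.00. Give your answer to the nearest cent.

€7.43

CRR parameters: u = e^(σ√Δt) = e^(0.3·√1) = 1.3499, d = 1/u = 0.7408
Per-period rate: rΔt = 0.05·1 = 0.05, so R = e^0.05 = 1.0513
Risk-neutral probability p = (e^0.05 − 0.7408)/(1.3499 − 0.7408) = 0.3105/0.6090 = 0.5097
Terminal stock prices: S_uu = 255.1, S_ud = 140, S_dd = 76.83
Terminal payoffs (K − S): max(-144.1, 0) = 0, max(-29, 0) = 0, max(34.17, 0) = 34.17
Node u (S = 189): V_u = e^(−0.05)·[0.5097·0.0000 + 0.4903·0.0000] = 0.0000
Node d (S = 103.7): V_d = e^(−0.05)·[0.5097·0.0000 + 0.4903·34.1664] = 15.9335
Node 0 (S = 140): V_0 = e^(−0.05)·[0.5097·0.0000 + 0.4903·15.9335] = 7.4305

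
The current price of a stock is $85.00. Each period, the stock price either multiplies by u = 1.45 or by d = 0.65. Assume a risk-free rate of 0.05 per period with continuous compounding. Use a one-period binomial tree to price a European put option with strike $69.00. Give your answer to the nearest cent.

Risk-neutral probability p = (e^0.05 − 0.65)/(1.45 − 0.65) = 0.4013/0.8000 = 0.5016
Terminal stock prices: S_u = 123.2, S_d = 55.25
Terminal payoffs (K − S): max(-54.25, 0) = 0, max(13.75, 0) = 13.75
Node 0 (S = 85): V_0 = e^(−0.05)·[0.5016·0.0000 + 0.4984·13.7500] = 6.5189

$6.52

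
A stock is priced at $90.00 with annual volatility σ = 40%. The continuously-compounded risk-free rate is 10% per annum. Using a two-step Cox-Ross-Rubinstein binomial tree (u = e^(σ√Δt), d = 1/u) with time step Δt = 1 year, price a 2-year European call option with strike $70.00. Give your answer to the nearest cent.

$38.05

CRR parameters: u = e^(σ√Δt) = e^(0.4·√1) = 1.4918, d = 1/u = 0.6703
Per-period rate: rΔt = 0.1·1 = 0.1, so R = e^0.1 = 1.1052
Risk-neutral probability p = (e^0.1 − 0.6703)/(1.4918 − 0.6703) = 0.4349/0.8215 = 0.5293
Terminal stock prices: S_uu = 200.3, S_ud = 90, S_dd = 40.44
Terminal payoffs (S − K): max(130.3, 0) = 130.3, max(20, 0) = 20, max(-29.56, 0) = 0
Node u (S = 134.3): V_u = e^(−0.1)·[0.5293·130.2987 + 0.4707·20.0000] = 70.9256
Node d (S = 60.33): V_d = e^(−0.1)·[0.5293·20.0000 + 0.4707·0.0000] = 9.5792
Node 0 (S = 90): V_0 = e^(−0.1)·[0.5293·70.9256 + 0.4707·9.5792] = 38.0502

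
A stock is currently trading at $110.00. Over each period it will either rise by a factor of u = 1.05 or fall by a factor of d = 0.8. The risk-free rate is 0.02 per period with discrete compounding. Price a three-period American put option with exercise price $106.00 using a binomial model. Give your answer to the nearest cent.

$4.28

Risk-neutral probability p = (1 + 0.02 − 0.8)/(1.05 − 0.8) = 0.2200/0.2500 = 0.8800
Terminal stock prices: S_uuu = 127.3, S_uud = 97.02, S_udd = 73.92, S_ddd = 56.32
Terminal payoffs (K − S): max(-21.34, 0) = 0, max(8.98, 0) = 8.98, max(32.08, 0) = 32.08, max(49.68, 0) = 49.68
Node uu (S = 121.3): continuation = 1/1.02·[0.8800·0.0000 + 0.1200·8.9800] = 1.0565; exercise value = 0.0000 ≤ continuation, so V_uu = 1.0565
Node ud (S = 92.4): continuation = 1/1.02·[0.8800·8.9800 + 0.1200·32.0800] = 11.5216; exercise value = 13.6000 > continuation, so V_ud = 13.6000 (exercise)
Node dd (S = 70.4): continuation = 1/1.02·[0.8800·32.0800 + 0.1200·49.6800] = 33.5216; exercise value = 35.6000 > continuation, so V_dd = 35.6000 (exercise)
Node u (S = 115.5): continuation = 1/1.02·[0.8800·1.0565 + 0.1200·13.6000] = 2.5115; exercise value = 0.0000 ≤ continuation, so V_u = 2.5115
Node d (S = 88): continuation = 1/1.02·[0.8800·13.6000 + 0.1200·35.6000] = 15.9216; exercise value = 18.0000 > continuation, so V_d = 18.0000 (exercise)
Node 0 (S = 110): continuation = 1/1.02·[0.8800·2.5115 + 0.1200·18.0000] = 4.2844; exercise value = 0.0000 ≤ continuation, so V_0 = 4.2844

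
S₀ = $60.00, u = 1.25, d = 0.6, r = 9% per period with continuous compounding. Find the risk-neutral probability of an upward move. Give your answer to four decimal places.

Risk-neutral probability p = (e^0.09 − 0.6)/(1.25 − 0.6) = 0.4942/0.6500 = 0.7603

p = 0.7603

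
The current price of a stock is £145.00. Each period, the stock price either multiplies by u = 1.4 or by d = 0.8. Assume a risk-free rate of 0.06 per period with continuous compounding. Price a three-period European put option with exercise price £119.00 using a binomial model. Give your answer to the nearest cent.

£6.69

Risk-neutral probability p = (e^0.06 − 0.8)/(1.4 − 0.8) = 0.2618/0.6000 = 0.4364
Terminal stock prices: S_uuu = 397.9, S_uud = 227.4, S_udd = 129.9, S_ddd = 74.24
Terminal payoffs (K − S): max(-278.9, 0) = 0, max(-108.4, 0) = 0, max(-10.92, 0) = 0, max(44.76, 0) = 44.76
Node uu (S = 284.2): V_uu = e^(−0.06)·[0.4364·0.0000 + 0.5636·0.0000] = 0.0000
Node ud (S = 162.4): V_ud = e^(−0.06)·[0.4364·0.0000 + 0.5636·0.0000] = 0.0000
Node dd (S = 92.8): V_dd = e^(−0.06)·[0.4364·0.0000 + 0.5636·44.7600] = 23.7579
Node u (S = 203): V_u = e^(−0.06)·[0.4364·0.0000 + 0.5636·0.0000] = 0.0000
Node d (S = 116): V_d = e^(−0.06)·[0.4364·0.0000 + 0.5636·23.7579] = 12.6103
Node 0 (S = 145): V_0 = e^(−0.06)·[0.4364·0.0000 + 0.5636·12.6103] = 6.6933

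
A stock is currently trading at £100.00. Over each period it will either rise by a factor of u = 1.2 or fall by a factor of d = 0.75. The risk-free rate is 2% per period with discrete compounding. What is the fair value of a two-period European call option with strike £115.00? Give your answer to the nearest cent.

Risk-neutral probability p = (1 + 0.02 − 0.75)/(1.2 − 0.75) = 0.2700/0.4500 = 0.6000
Terminal stock prices: S_uu = 144, S_ud = 90, S_dd = 56.25
Terminal payoffs (S − K): max(29, 0) = 29, max(-25, 0) = 0, max(-58.75, 0) = 0
Node u (S = 120): V_u = 1/1.02·[0.6000·29.0000 + 0.4000·0.0000] = 17.0588
Node d (S = 75): V_d = 1/1.02·[0.6000·0.0000 + 0.4000·0.0000] = 0.0000
Node 0 (S = 100): V_0 = 1/1.02·[0.6000·17.0588 + 0.4000·0.0000] = 10.0346

£10.03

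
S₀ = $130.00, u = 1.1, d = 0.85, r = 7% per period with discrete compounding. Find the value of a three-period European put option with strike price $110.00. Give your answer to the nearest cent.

$0.25

Risk-neutral probability p = (1 + 0.07 − 0.85)/(1.1 − 0.85) = 0.2200/0.2500 = 0.8800
Terminal stock prices: S_uuu = 173, S_uud = 133.7, S_udd = 103.3, S_ddd = 79.84
Terminal payoffs (K − S): max(-63.03, 0) = 0, max(-23.71, 0) = 0, max(6.683, 0) = 6.683, max(30.16, 0) = 30.16
Node uu (S = 157.3): V_uu = 1/1.07·[0.8800·0.0000 + 0.1200·0.0000] = 0.0000
Node ud (S = 121.5): V_ud = 1/1.07·[0.8800·0.0000 + 0.1200·6.6825] = 0.7494
Node dd (S = 93.92): V_dd = 1/1.07·[0.8800·6.6825 + 0.1200·30.1638] = 8.8787
Node u (S = 143): V_u = 1/1.07·[0.8800·0.0000 + 0.1200·0.7494] = 0.0840
Node d (S = 110.5): V_d = 1/1.07·[0.8800·0.7494 + 0.1200·8.8787] = 1.6121
Node 0 (S = 130): V_0 = 1/1.07·[0.8800·0.0840 + 0.1200·1.6121] = 0.2499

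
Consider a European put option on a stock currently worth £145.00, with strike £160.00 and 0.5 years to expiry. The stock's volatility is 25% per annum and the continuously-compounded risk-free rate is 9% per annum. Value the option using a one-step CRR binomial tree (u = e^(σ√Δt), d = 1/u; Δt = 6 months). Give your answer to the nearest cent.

CRR parameters: u = e^(σ√Δt) = e^(0.25·√0.5) = 1.1934, d = 1/u = 0.8380
Per-period rate: rΔt = 0.09·0.5 = 0.045, so R = e^0.045 = 1.0460
Risk-neutral probability p = (e^0.045 − 0.8380)/(1.1934 − 0.8380) = 0.2081/0.3554 = 0.5854
Terminal stock prices: S_u = 173, S_d = 121.5
Terminal payoffs (K − S): max(-13.04, 0) = 0, max(38.49, 0) = 38.49
Node 0 (S = 145): V_0 = e^(−0.045)·[0.5854·0.0000 + 0.4146·38.4948] = 15.2565

£15.26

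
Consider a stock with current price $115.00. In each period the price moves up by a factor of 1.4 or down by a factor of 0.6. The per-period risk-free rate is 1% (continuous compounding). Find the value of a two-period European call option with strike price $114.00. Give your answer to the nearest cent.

Risk-neutral probability p = (e^0.01 − 0.6)/(1.4 − 0.6) = 0.4101/0.8000 = 0.5126
Terminal stock prices: S_uu = 225.4, S_ud = 96.6, S_dd = 41.4
Terminal payoffs (S − K): max(111.4, 0) = 111.4, max(-17.4, 0) = 0, max(-72.6, 0) = 0
Node u (S = 161): V_u = e^(−0.01)·[0.5126·111.4000 + 0.4874·0.0000] = 56.5313
Node d (S = 69): V_d = e^(−0.01)·[0.5126·0.0000 + 0.4874·0.0000] = 0.0000
Node 0 (S = 115): V_0 = e^(−0.01)·[0.5126·56.5313 + 0.4874·0.0000] = 28.6875

$28.69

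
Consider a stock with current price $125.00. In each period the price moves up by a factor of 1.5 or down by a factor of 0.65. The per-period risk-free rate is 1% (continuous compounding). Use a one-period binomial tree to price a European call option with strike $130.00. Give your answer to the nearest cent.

Risk-neutral probability p = (e^0.01 − 0.65)/(1.5 − 0.65) = 0.3601/0.8500 = 0.4236
Terminal stock prices: S_u = 187.5, S_d = 81.25
Terminal payoffs (S − K): max(57.5, 0) = 57.5, max(-48.75, 0) = 0
Node 0 (S = 125): V_0 = e^(−0.01)·[0.4236·57.5000 + 0.5764·0.0000] = 24.1140

$24.11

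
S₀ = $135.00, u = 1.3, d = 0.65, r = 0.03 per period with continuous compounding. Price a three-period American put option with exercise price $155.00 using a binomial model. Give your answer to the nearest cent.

$37.29

Risk-neutral probability p = (e^0.03 − 0.65)/(1.3 − 0.65) = 0.3805/0.6500 = 0.5853
Terminal stock prices: S_uuu = 296.6, S_uud = 148.3, S_udd = 74.15, S_ddd = 37.07
Terminal payoffs (K − S): max(-141.6, 0) = 0, max(6.702, 0) = 6.702, max(80.85, 0) = 80.85, max(117.9, 0) = 117.9
Node uu (S = 228.2): continuation = e^(−0.03)·[0.5853·0.0000 + 0.4147·6.7025] = 2.6973; exercise value = 0.0000 ≤ continuation, so V_uu = 2.6973
Node ud (S = 114.1): continuation = e^(−0.03)·[0.5853·6.7025 + 0.4147·80.8512] = 36.3441; exercise value = 40.9250 > continuation, so V_ud = 40.9250 (exercise)
Node dd (S = 57.04): continuation = e^(−0.03)·[0.5853·80.8512 + 0.4147·117.9256] = 93.3816; exercise value = 97.9625 > continuation, so V_dd = 97.9625 (exercise)
Node u (S = 175.5): continuation = e^(−0.03)·[0.5853·2.6973 + 0.4147·40.9250] = 18.0015; exercise value = 0.0000 ≤ continuation, so V_u = 18.0015
Node d (S = 87.75): continuation = e^(−0.03)·[0.5853·40.9250 + 0.4147·97.9625] = 62.6691; exercise value = 67.2500 > continuation, so V_d = 67.2500 (exercise)
Node 0 (S = 135): continuation = e^(−0.03)·[0.5853·18.0015 + 0.4147·67.2500] = 37.2885; exercise value = 20.0000 ≤ continuation, so V_0 = 37.2885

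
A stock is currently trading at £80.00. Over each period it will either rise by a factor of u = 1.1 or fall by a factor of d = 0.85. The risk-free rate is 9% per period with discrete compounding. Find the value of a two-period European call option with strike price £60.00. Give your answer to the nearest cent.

£29.50

Risk-neutral probability p = (1 + 0.09 − 0.85)/(1.1 − 0.85) = 0.2400/0.2500 = 0.9600
Terminal stock prices: S_uu = 96.8, S_ud = 74.8, S_dd = 57.8
Terminal payoffs (S − K): max(36.8, 0) = 36.8, max(14.8, 0) = 14.8, max(-2.2, 0) = 0
Node u (S = 88): V_u = 1/1.09·[0.9600·36.8000 + 0.0400·14.8000] = 32.9541
Node d (S = 68): V_d = 1/1.09·[0.9600·14.8000 + 0.0400·0.0000] = 13.0349
Node 0 (S = 80): V_0 = 1/1.09·[0.9600·32.9541 + 0.0400·13.0349] = 29.5022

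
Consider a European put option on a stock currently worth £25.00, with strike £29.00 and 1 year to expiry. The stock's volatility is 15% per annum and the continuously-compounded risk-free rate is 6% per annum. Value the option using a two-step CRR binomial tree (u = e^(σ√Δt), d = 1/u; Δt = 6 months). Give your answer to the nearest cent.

£2.99

CRR parameters: u = e^(σ√Δt) = e^(0.15·√0.5) = 1.1119, d = 1/u = 0.8994
Per-period rate: rΔt = 0.06·0.5 = 0.03, so R = e^0.03 = 1.0305
Risk-neutral probability p = (e^0.03 − 0.8994)/(1.1119 − 0.8994) = 0.1311/0.2125 = 0.6168
Terminal stock prices: S_uu = 30.91, S_ud = 25, S_dd = 20.22
Terminal payoffs (K − S): max(-1.908, 0) = 0, max(4, 0) = 4, max(8.779, 0) = 8.779
Node u (S = 27.8): V_u = e^(−0.03)·[0.6168·0.0000 + 0.3832·4.0000] = 1.4875
Node d (S = 22.48): V_d = e^(−0.03)·[0.6168·4.0000 + 0.3832·8.7786] = 5.6588
Node 0 (S = 25): V_0 = e^(−0.03)·[0.6168·1.4875 + 0.3832·5.6588] = 2.9947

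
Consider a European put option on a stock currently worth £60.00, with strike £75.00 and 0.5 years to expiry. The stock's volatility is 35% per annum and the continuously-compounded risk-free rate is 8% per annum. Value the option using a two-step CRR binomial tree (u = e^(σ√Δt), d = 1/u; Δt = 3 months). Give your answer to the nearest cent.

CRR parameters: u = e^(σ√Δt) = e^(0.35·√0.25) = 1.1912, d = 1/u = 0.8395
Per-period rate: rΔt = 0.08·0.25 = 0.02, so R = e^0.02 = 1.0202
Risk-neutral probability p = (e^0.02 − 0.8395)/(1.1912 − 0.8395) = 0.1807/0.3518 = 0.5138
Terminal stock prices: S_uu = 85.14, S_ud = 60, S_dd = 42.28
Terminal payoffs (K − S): max(-10.14, 0) = 0, max(15, 0) = 15, max(32.72, 0) = 32.72
Node u (S = 71.47): V_u = e^(−0.02)·[0.5138·0.0000 + 0.4862·15.0000] = 7.1488
Node d (S = 50.37): V_d = e^(−0.02)·[0.5138·15.0000 + 0.4862·32.7187] = 23.1475
Node 0 (S = 60): V_0 = e^(−0.02)·[0.5138·7.1488 + 0.4862·23.1475] = 14.6320

£14.63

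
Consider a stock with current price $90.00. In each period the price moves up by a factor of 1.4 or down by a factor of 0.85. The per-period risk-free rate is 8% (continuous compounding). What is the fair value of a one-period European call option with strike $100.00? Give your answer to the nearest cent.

Risk-neutral probability p = (e^0.08 − 0.85)/(1.4 − 0.85) = 0.2333/0.5500 = 0.4242
Terminal stock prices: S_u = 126, S_d = 76.5
Terminal payoffs (S − K): max(26, 0) = 26, max(-23.5, 0) = 0
Node 0 (S = 90): V_0 = e^(−0.08)·[0.4242·26.0000 + 0.5758·0.0000] = 10.1802

$10.18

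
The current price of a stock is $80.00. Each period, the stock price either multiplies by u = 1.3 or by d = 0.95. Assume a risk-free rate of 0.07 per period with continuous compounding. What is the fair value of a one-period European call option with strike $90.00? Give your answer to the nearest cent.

$4.57

Risk-neutral probability p = (e^0.07 − 0.95)/(1.3 − 0.95) = 0.1225/0.3500 = 0.3500
Terminal stock prices: S_u = 104, S_d = 76
Terminal payoffs (S − K): max(14, 0) = 14, max(-14, 0) = 0
Node 0 (S = 80): V_0 = e^(−0.07)·[0.3500·14.0000 + 0.6500·0.0000] = 4.5690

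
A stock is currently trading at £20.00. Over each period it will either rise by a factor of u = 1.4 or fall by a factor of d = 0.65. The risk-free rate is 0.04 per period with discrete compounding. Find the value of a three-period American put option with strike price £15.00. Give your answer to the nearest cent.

Risk-neutral probability p = (1 + 0.04 − 0.65)/(1.4 − 0.65) = 0.3900/0.7500 = 0.5200
Terminal stock prices: S_uuu = 54.88, S_uud = 25.48, S_udd = 11.83, S_ddd = 5.492
Terminal payoffs (K − S): max(-39.88, 0) = 0, max(-10.48, 0) = 0, max(3.17, 0) = 3.17, max(9.508, 0) = 9.508
Node uu (S = 39.2): continuation = 1/1.04·[0.5200·0.0000 + 0.4800·0.0000] = 0.0000; exercise value = 0.0000 ≤ continuation, so V_uu = 0.0000
Node ud (S = 18.2): continuation = 1/1.04·[0.5200·0.0000 + 0.4800·3.1700] = 1.4631; exercise value = 0.0000 ≤ continuation, so V_ud = 1.4631
Node dd (S = 8.45): continuation = 1/1.04·[0.5200·3.1700 + 0.4800·9.5075] = 5.9731; exercise value = 6.5500 > continuation, so V_dd = 6.5500 (exercise)
Node u (S = 28): continuation = 1/1.04·[0.5200·0.0000 + 0.4800·1.4631] = 0.6753; exercise value = 0.0000 ≤ continuation, so V_u = 0.6753
Node d (S = 13): continuation = 1/1.04·[0.5200·1.4631 + 0.4800·6.5500] = 3.7546; exercise value = 2.0000 ≤ continuation, so V_d = 3.7546
Node 0 (S = 20): continuation = 1/1.04·[0.5200·0.6753 + 0.4800·3.7546] = 2.0705; exercise value = 0.0000 ≤ continuation, so V_0 = 2.0705

£2.07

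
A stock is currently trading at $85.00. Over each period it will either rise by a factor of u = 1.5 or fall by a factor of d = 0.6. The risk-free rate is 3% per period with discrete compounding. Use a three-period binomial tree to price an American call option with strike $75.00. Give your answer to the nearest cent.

$34.16

Risk-neutral probability p = (1 + 0.03 − 0.6)/(1.5 − 0.6) = 0.4300/0.9000 = 0.4778
Terminal stock prices: S_uuu = 286.9, S_uud = 114.8, S_udd = 45.9, S_ddd = 18.36
Terminal payoffs (S − K): max(211.9, 0) = 211.9, max(39.75, 0) = 39.75, max(-29.1, 0) = 0, max(-56.64, 0) = 0
Node uu (S = 191.2): continuation = 1/1.03·[0.4778·211.8750 + 0.5222·39.7500] = 118.4345; exercise value = 116.2500 ≤ continuation, so V_uu = 118.4345
Node ud (S = 76.5): continuation = 1/1.03·[0.4778·39.7500 + 0.5222·0.0000] = 18.4385; exercise value = 1.5000 ≤ continuation, so V_ud = 18.4385
Node dd (S = 30.6): continuation = 1/1.03·[0.4778·0.0000 + 0.5222·0.0000] = 0.0000; exercise value = 0.0000 ≤ continuation, so V_dd = 0.0000
Node u (S = 127.5): continuation = 1/1.03·[0.4778·118.4345 + 0.5222·18.4385] = 64.2858; exercise value = 52.5000 ≤ continuation, so V_u = 64.2858
Node d (S = 51): continuation = 1/1.03·[0.4778·18.4385 + 0.5222·0.0000] = 8.5529; exercise value = 0.0000 ≤ continuation, so V_d = 8.5529
Node 0 (S = 85): continuation = 1/1.03·[0.4778·64.2858 + 0.5222·8.5529] = 34.1562; exercise value = 10.0000 ≤ continuation, so V_0 = 34.1562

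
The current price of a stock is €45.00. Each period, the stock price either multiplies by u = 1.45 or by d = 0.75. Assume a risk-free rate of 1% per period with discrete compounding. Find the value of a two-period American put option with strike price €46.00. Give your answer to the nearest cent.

€8.01

Risk-neutral probability p = (1 + 0.01 − 0.75)/(1.45 − 0.75) = 0.2600/0.7000 = 0.3714
Terminal stock prices: S_uu = 94.61, S_ud = 48.94, S_dd = 25.31
Terminal payoffs (K − S): max(-48.61, 0) = 0, max(-2.938, 0) = 0, max(20.69, 0) = 20.69
Node u (S = 65.25): continuation = 1/1.01·[0.3714·0.0000 + 0.6286·0.0000] = 0.0000; exercise value = 0.0000 ≤ continuation, so V_u = 0.0000
Node d (S = 33.75): continuation = 1/1.01·[0.3714·0.0000 + 0.6286·20.6875] = 12.8748; exercise value = 12.2500 ≤ continuation, so V_d = 12.8748
Node 0 (S = 45): continuation = 1/1.01·[0.3714·0.0000 + 0.6286·12.8748] = 8.0126; exercise value = 1.0000 ≤ continuation, so V_0 = 8.0126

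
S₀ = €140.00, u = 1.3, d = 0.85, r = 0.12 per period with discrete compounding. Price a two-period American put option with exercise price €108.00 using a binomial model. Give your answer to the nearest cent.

€0.87

Risk-neutral probability p = (1 + 0.12 − 0.85)/(1.3 − 0.85) = 0.2700/0.4500 = 0.6000
Terminal stock prices: S_uu = 236.6, S_ud = 154.7, S_dd = 101.1
Terminal payoffs (K − S): max(-128.6, 0) = 0, max(-46.7, 0) = 0, max(6.85, 0) = 6.85
Node u (S = 182): continuation = 1/1.12·[0.6000·0.0000 + 0.4000·0.0000] = 0.0000; exercise value = 0.0000 ≤ continuation, so V_u = 0.0000
Node d (S = 119): continuation = 1/1.12·[0.6000·0.0000 + 0.4000·6.8500] = 2.4464; exercise value = 0.0000 ≤ continuation, so V_d = 2.4464
Node 0 (S = 140): continuation = 1/1.12·[0.6000·0.0000 + 0.4000·2.4464] = 0.8737; exercise value = 0.0000 ≤ continuation, so V_0 = 0.8737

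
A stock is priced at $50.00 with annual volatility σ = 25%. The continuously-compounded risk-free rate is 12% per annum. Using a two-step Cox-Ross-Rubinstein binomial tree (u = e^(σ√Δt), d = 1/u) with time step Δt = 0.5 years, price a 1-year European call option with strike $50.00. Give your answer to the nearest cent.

CRR parameters: u = e^(σ√Δt) = e^(0.25·√0.5) = 1.1934, d = 1/u = 0.8380
Per-period rate: rΔt = 0.12·0.5 = 0.06, so R = e^0.06 = 1.0618
Risk-neutral probability p = (e^0.06 − 0.8380)/(1.1934 − 0.8380) = 0.2239/0.3554 = 0.6299
Terminal stock prices: S_uu = 71.21, S_ud = 50, S_dd = 35.11
Terminal payoffs (S − K): max(21.21, 0) = 21.21, max(0, 0) = 0, max(-14.89, 0) = 0
Node u (S = 59.67): V_u = e^(−0.06)·[0.6299·21.2060 + 0.3701·0.0000] = 12.5800
Node d (S = 41.9): V_d = e^(−0.06)·[0.6299·0.0000 + 0.3701·0.0000] = 0.0000
Node 0 (S = 50): V_0 = e^(−0.06)·[0.6299·12.5800 + 0.3701·0.0000] = 7.4628

$7.46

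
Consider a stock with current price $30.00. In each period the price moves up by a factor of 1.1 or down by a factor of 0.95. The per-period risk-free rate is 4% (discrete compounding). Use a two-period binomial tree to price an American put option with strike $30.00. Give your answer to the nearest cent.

Risk-neutral probability p = (1 + 0.04 − 0.95)/(1.1 − 0.95) = 0.0900/0.1500 = 0.6000
Terminal stock prices: S_uu = 36.3, S_ud = 31.35, S_dd = 27.07
Terminal payoffs (K − S): max(-6.3, 0) = 0, max(-1.35, 0) = 0, max(2.925, 0) = 2.925
Node u (S = 33): continuation = 1/1.04·[0.6000·0.0000 + 0.4000·0.0000] = 0.0000; exercise value = 0.0000 ≤ continuation, so V_u = 0.0000
Node d (S = 28.5): continuation = 1/1.04·[0.6000·0.0000 + 0.4000·2.9250] = 1.1250; exercise value = 1.5000 > continuation, so V_d = 1.5000 (exercise)
Node 0 (S = 30): continuation = 1/1.04·[0.6000·0.0000 + 0.4000·1.5000] = 0.5769; exercise value = 0.0000 ≤ continuation, so V_0 = 0.5769

$0.58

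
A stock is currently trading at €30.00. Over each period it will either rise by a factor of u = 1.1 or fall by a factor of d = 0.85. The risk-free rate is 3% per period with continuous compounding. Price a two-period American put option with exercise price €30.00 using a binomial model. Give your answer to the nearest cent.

Risk-neutral probability p = (e^0.03 − 0.85)/(1.1 − 0.85) = 0.1805/0.2500 = 0.7218
Terminal stock prices: S_uu = 36.3, S_ud = 28.05, S_dd = 21.67
Terminal payoffs (K − S): max(-6.3, 0) = 0, max(1.95, 0) = 1.95, max(8.325, 0) = 8.325
Node u (S = 33): continuation = e^(−0.03)·[0.7218·0.0000 + 0.2782·1.9500] = 0.5264; exercise value = 0.0000 ≤ continuation, so V_u = 0.5264
Node d (S = 25.5): continuation = e^(−0.03)·[0.7218·1.9500 + 0.2782·8.3250] = 3.6134; exercise value = 4.5000 > continuation, so V_d = 4.5000 (exercise)
Node 0 (S = 30): continuation = e^(−0.03)·[0.7218·0.5264 + 0.2782·4.5000] = 1.5836; exercise value = 0.0000 ≤ continuation, so V_0 = 1.5836

€1.58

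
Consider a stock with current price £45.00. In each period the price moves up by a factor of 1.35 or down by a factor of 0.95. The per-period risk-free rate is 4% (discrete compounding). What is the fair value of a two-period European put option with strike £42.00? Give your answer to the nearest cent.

Risk-neutral probability p = (1 + 0.04 − 0.95)/(1.35 − 0.95) = 0.0900/0.4000 = 0.2250
Terminal stock prices: S_uu = 82.01, S_ud = 57.71, S_dd = 40.61
Terminal payoffs (K − S): max(-40.01, 0) = 0, max(-15.71, 0) = 0, max(1.388, 0) = 1.388
Node u (S = 60.75): V_u = 1/1.04·[0.2250·0.0000 + 0.7750·0.0000] = 0.0000
Node d (S = 42.75): V_d = 1/1.04·[0.2250·0.0000 + 0.7750·1.3875] = 1.0340
Node 0 (S = 45): V_0 = 1/1.04·[0.2250·0.0000 + 0.7750·1.0340] = 0.7705

£0.77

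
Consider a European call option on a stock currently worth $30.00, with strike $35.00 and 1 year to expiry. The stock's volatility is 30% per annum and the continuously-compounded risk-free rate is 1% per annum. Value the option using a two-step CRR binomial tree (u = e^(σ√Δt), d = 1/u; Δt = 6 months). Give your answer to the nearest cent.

$2.26

CRR parameters: u = e^(σ√Δt) = e^(0.3·√0.5) = 1.2363, d = 1/u = 0.8089
Per-period rate: rΔt = 0.01·0.5 = 0.005, so R = e^0.005 = 1.0050
Risk-neutral probability p = (e^0.005 − 0.8089)/(1.2363 − 0.8089) = 0.1962/0.4275 = 0.4589
Terminal stock prices: S_uu = 45.85, S_ud = 30, S_dd = 19.63
Terminal payoffs (S − K): max(10.85, 0) = 10.85, max(-5, 0) = 0, max(-15.37, 0) = 0
Node u (S = 37.09): V_u = e^(−0.005)·[0.4589·10.8540 + 0.5411·0.0000] = 4.9559
Node d (S = 24.27): V_d = e^(−0.005)·[0.4589·0.0000 + 0.5411·0.0000] = 0.0000
Node 0 (S = 30): V_0 = e^(−0.005)·[0.4589·4.9559 + 0.5411·0.0000] = 2.2629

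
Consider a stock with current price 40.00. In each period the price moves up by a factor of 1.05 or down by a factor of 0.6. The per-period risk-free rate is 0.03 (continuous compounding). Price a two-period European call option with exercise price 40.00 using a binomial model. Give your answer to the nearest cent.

Risk-neutral probability p = (e^0.03 − 0.6)/(1.05 − 0.6) = 0.4305/0.4500 = 0.9566
Terminal stock prices: S_uu = 44.1, S_ud = 25.2, S_dd = 14.4
Terminal payoffs (S − K): max(4.1, 0) = 4.1, max(-14.8, 0) = 0, max(-25.6, 0) = 0
Node u (S = 42): V_u = e^(−0.03)·[0.9566·4.1000 + 0.0434·0.0000] = 3.8060
Node d (S = 24): V_d = e^(−0.03)·[0.9566·0.0000 + 0.0434·0.0000] = 0.0000
Node 0 (S = 40): V_0 = e^(−0.03)·[0.9566·3.8060 + 0.0434·0.0000] = 3.5331

3.53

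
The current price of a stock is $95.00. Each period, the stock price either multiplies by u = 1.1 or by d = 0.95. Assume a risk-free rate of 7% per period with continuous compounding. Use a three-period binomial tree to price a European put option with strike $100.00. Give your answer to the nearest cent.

Risk-neutral probability p = (e^0.07 − 0.95)/(1.1 − 0.95) = 0.1225/0.1500 = 0.8167
Terminal stock prices: S_uuu = 126.4, S_uud = 109.2, S_udd = 94.31, S_ddd = 81.45
Terminal payoffs (K − S): max(-26.45, 0) = 0, max(-9.203, 0) = 0, max(5.689, 0) = 5.689, max(18.55, 0) = 18.55
Node uu (S = 115): V_uu = e^(−0.07)·[0.8167·0.0000 + 0.1833·0.0000] = 0.0000
Node ud (S = 99.28): V_ud = e^(−0.07)·[0.8167·0.0000 + 0.1833·5.6887] = 0.9721
Node dd (S = 85.74): V_dd = e^(−0.07)·[0.8167·5.6887 + 0.1833·18.5494] = 7.5019
Node u (S = 104.5): V_u = e^(−0.07)·[0.8167·0.0000 + 0.1833·0.9721] = 0.1661
Node d (S = 90.25): V_d = e^(−0.07)·[0.8167·0.9721 + 0.1833·7.5019] = 2.0223
Node 0 (S = 95): V_0 = e^(−0.07)·[0.8167·0.1661 + 0.1833·2.0223] = 0.4721

$0.47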